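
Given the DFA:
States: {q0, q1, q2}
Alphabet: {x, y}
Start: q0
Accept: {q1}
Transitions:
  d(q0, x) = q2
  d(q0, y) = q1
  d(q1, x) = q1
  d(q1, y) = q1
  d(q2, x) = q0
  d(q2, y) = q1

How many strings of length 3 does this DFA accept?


Enumerating all length-3 strings:
  "xxx" -> q2 [reject]
  "xxy" -> q1 [accept]
  "xyx" -> q1 [accept]
  "xyy" -> q1 [accept]
  "yxx" -> q1 [accept]
  "yxy" -> q1 [accept]
  "yyx" -> q1 [accept]
  "yyy" -> q1 [accept]

7 out of 8


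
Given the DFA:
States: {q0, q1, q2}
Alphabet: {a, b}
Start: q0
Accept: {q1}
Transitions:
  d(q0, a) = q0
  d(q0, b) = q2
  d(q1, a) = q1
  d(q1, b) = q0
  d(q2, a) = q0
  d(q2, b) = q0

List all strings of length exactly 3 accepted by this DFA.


All strings of length 3: 8 total
Accepted: 0

None


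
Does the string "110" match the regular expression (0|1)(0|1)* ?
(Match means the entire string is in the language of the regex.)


|string| = 3; first = '1'; last = '0'

Yes, "110" matches (0|1)(0|1)*


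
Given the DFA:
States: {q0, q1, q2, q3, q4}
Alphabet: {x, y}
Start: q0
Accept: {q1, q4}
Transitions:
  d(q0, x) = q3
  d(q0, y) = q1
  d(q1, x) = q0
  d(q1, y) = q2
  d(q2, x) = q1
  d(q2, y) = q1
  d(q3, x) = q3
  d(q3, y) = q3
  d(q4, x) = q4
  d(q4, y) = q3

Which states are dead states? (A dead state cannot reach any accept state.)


Forward reachability from each state:
  q0 -> reaches accept state q1 (live)
  q1 -> reaches accept state q1 (live)
  q2 -> reaches accept state q1 (live)
  q3 -> reaches {q3}, no accept state (dead)
  q4 -> reaches accept state q4 (live)

{q3}


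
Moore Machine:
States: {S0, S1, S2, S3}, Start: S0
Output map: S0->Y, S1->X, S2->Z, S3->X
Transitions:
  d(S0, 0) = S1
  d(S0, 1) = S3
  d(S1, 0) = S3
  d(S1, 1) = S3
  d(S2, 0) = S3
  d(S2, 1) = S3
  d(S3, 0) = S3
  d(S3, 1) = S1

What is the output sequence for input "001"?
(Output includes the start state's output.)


Start: S0 (output Y)
  --0--> S1 (output X)
  --0--> S3 (output X)
  --1--> S1 (output X)

"YXXX"


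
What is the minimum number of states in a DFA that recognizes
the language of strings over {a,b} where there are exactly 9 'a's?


States: count = 0, 1, ..., 9 (that's 10 states), plus a dead state for count > 9.
Total: 10 + 1 = 11. Accept = count-9 state.

11


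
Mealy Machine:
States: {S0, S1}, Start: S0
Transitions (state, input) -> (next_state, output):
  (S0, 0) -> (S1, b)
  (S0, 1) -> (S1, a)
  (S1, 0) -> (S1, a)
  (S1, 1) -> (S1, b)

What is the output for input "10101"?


Step-by-step:
  (S0, 1) -> (S1, a)
  (S1, 0) -> (S1, a)
  (S1, 1) -> (S1, b)
  (S1, 0) -> (S1, a)
  (S1, 1) -> (S1, b)

"aabab"


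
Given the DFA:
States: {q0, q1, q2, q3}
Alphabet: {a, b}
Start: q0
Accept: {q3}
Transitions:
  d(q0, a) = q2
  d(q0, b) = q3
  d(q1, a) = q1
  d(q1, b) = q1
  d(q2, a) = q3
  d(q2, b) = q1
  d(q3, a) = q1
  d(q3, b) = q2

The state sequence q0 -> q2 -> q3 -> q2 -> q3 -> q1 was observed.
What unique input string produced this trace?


Trace back each transition to find the symbol:
  q0 --[a]--> q2
  q2 --[a]--> q3
  q3 --[b]--> q2
  q2 --[a]--> q3
  q3 --[a]--> q1

"aabaa"


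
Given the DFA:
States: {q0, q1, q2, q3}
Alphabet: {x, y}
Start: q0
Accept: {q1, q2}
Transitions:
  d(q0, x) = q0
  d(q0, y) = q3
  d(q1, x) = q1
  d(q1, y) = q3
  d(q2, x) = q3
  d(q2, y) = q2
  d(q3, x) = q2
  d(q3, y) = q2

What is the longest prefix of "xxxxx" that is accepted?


Run the DFA, marking each prefix where the state is accepting:
  "" -> q0 [reject]
  "x" -> q0 [reject]
  "xx" -> q0 [reject]
  "xxx" -> q0 [reject]
  "xxxx" -> q0 [reject]
  "xxxxx" -> q0 [reject]

No prefix is accepted


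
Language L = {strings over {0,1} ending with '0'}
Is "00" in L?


last symbol = '0'

Yes, "00" is in L


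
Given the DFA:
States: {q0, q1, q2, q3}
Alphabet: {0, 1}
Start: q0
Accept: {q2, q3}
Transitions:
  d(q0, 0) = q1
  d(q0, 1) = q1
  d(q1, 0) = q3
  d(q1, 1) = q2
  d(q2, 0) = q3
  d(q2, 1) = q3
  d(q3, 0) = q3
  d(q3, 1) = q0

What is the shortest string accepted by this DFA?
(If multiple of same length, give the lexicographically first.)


BFS by string length (lex-first path to each state shown):
  len 0: q0<-""
  len 1: q1<-"0"
  len 2: q2<-"01", q3<-"00"
Found accept state at length 2.

"00"


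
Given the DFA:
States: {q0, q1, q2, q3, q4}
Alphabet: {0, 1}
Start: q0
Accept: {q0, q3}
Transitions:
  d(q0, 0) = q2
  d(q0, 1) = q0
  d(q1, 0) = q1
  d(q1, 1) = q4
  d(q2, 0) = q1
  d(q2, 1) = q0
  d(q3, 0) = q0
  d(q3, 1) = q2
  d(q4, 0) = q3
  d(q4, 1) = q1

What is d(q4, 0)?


Looking up transition d(q4, 0)

q3


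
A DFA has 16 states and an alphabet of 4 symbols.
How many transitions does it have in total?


Each state has exactly one transition per symbol.
16 * 4 = 64

64


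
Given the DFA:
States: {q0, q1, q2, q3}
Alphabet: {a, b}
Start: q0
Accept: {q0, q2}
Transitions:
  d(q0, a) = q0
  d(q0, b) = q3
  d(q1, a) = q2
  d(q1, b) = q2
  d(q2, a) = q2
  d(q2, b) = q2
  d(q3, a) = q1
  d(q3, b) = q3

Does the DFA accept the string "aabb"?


Trace: q0 -> q0 -> q0 -> q3 -> q3
Final state: q3
Accept states: {q0, q2}

No, rejected (final state q3 is not an accept state)


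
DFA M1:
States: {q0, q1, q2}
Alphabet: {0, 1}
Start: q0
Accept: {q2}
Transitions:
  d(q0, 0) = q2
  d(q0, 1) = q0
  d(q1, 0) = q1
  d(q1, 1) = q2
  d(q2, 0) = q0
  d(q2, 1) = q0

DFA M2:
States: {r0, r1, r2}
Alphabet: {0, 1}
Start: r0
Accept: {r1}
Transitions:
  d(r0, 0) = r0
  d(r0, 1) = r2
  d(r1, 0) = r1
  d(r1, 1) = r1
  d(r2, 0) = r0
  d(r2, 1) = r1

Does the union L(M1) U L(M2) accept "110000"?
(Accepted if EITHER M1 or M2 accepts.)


M1: final=q0 accepted=False
M2: final=r1 accepted=True

Yes, union accepts


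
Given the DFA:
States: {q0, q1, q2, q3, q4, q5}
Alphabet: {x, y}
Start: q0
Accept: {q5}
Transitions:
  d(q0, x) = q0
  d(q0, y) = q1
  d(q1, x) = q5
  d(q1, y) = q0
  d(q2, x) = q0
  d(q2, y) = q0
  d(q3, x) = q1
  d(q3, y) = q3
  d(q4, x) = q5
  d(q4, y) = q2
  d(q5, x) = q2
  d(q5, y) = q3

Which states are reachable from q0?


BFS from q0:
  layer 0: {q0}
  layer 1: {q1}
  layer 2: {q5}
  layer 3: {q2, q3}

{q0, q1, q2, q3, q5}


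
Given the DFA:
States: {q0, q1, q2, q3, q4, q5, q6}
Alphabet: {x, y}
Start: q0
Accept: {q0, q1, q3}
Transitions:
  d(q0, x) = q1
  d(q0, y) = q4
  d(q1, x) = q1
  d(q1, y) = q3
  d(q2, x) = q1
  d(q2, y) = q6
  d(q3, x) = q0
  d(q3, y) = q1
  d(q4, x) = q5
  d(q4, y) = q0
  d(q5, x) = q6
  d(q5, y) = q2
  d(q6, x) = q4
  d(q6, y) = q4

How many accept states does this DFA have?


Accept states listed: {q0, q1, q3}
Counting: q0(1) q1(2) q3(3)

3


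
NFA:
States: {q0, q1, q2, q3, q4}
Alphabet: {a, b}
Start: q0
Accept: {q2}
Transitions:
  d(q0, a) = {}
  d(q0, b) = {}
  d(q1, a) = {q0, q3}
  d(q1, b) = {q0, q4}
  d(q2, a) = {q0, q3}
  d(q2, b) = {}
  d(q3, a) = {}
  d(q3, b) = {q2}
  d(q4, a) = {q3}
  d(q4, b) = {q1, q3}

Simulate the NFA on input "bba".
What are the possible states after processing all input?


Start: {q0}
  --b--> {}
  --b--> {}
  --a--> {}

{} (empty set, no valid transitions)


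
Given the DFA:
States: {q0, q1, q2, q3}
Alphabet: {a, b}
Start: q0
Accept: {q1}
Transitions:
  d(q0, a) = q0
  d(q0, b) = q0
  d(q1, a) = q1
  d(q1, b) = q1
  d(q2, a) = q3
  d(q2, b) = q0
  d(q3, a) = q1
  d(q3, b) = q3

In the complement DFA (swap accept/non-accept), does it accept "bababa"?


Trace: q0 -> q0 -> q0 -> q0 -> q0 -> q0 -> q0
Final: q0
Original accept: {q1}
Complement: q0 is not in original accept

Yes, complement accepts (original rejects)


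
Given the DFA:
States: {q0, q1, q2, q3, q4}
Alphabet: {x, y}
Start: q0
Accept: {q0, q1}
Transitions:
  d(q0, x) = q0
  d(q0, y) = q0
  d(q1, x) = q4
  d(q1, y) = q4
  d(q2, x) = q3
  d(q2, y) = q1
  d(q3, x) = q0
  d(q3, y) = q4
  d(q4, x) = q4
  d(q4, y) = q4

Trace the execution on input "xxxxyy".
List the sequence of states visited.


Input: xxxxyy
d(q0, x) = q0
d(q0, x) = q0
d(q0, x) = q0
d(q0, x) = q0
d(q0, y) = q0
d(q0, y) = q0


q0 -> q0 -> q0 -> q0 -> q0 -> q0 -> q0


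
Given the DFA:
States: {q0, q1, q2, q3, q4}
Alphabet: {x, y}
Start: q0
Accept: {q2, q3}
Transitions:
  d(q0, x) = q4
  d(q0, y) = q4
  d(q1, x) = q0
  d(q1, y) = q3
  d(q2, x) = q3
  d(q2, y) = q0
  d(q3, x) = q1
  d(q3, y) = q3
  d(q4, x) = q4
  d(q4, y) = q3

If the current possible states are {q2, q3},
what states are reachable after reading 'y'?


Apply transition on 'y' from each current state:
  d(q2, y) = q0
  d(q3, y) = q3

{q0, q3}


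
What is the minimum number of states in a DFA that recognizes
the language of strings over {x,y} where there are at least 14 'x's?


States: count = 0, 1, ..., 13, and a final '>= 14' state.
Total: 14 + 1 = 15. Accept = '>= 14' state.

15


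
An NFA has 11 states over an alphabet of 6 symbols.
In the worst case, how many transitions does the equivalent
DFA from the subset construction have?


Subset construction: one DFA state per subset of NFA states = 2^11 = 2048 states.
Each DFA state has 6 outgoing transitions: 2048 * 6 = 12288

12288


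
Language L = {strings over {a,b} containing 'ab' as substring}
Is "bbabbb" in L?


'ab' occurs at index 2

Yes, "bbabbb" is in L


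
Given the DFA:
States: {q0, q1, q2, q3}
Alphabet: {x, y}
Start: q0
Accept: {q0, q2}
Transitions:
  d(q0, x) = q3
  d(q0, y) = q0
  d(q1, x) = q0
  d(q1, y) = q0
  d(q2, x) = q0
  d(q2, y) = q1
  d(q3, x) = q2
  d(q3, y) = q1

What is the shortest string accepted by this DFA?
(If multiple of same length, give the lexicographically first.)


BFS by string length (lex-first path to each state shown):
  len 0: q0<-""
Found accept state at length 0.

"" (empty string)


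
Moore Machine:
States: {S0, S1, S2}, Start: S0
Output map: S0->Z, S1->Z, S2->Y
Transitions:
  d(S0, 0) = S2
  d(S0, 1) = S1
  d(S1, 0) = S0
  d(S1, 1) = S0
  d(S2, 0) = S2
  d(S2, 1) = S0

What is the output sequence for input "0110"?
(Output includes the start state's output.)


Start: S0 (output Z)
  --0--> S2 (output Y)
  --1--> S0 (output Z)
  --1--> S1 (output Z)
  --0--> S0 (output Z)

"ZYZZZ"


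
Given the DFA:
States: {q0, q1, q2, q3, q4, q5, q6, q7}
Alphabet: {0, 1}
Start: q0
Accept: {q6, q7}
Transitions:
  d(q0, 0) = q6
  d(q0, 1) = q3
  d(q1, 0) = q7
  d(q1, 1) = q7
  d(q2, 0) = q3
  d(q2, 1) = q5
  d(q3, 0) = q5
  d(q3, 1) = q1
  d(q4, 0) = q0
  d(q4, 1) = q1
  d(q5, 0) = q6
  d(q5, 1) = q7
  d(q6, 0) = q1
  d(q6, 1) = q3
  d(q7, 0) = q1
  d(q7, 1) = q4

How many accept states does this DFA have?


Accept states listed: {q6, q7}
Counting: q6(1) q7(2)

2


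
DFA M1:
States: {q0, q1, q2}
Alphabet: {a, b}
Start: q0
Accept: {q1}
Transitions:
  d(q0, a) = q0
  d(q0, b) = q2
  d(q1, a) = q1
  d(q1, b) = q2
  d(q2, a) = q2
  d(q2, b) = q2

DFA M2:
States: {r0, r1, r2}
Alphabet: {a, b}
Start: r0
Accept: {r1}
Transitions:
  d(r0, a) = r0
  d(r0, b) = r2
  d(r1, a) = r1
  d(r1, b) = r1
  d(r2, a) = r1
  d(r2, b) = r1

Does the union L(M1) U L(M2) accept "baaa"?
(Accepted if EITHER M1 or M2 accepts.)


M1: final=q2 accepted=False
M2: final=r1 accepted=True

Yes, union accepts


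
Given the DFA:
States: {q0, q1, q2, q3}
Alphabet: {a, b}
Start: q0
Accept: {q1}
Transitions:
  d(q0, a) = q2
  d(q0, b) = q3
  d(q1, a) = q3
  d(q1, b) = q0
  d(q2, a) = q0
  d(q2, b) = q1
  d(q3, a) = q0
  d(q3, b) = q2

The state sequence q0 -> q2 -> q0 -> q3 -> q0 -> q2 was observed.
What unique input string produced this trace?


Trace back each transition to find the symbol:
  q0 --[a]--> q2
  q2 --[a]--> q0
  q0 --[b]--> q3
  q3 --[a]--> q0
  q0 --[a]--> q2

"aabaa"


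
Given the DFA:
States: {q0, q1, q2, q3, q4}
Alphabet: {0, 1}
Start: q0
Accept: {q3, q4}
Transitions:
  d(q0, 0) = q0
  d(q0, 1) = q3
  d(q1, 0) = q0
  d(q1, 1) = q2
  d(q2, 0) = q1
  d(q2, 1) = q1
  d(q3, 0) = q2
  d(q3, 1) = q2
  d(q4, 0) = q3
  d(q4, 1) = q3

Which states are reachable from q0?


BFS from q0:
  layer 0: {q0}
  layer 1: {q3}
  layer 2: {q2}
  layer 3: {q1}

{q0, q1, q2, q3}


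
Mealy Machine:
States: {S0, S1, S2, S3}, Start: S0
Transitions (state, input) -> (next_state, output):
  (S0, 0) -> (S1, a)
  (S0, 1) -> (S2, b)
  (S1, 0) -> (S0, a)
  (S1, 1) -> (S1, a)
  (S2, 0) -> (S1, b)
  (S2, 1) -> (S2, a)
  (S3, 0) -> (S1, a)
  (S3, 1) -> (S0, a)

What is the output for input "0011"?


Step-by-step:
  (S0, 0) -> (S1, a)
  (S1, 0) -> (S0, a)
  (S0, 1) -> (S2, b)
  (S2, 1) -> (S2, a)

"aaba"


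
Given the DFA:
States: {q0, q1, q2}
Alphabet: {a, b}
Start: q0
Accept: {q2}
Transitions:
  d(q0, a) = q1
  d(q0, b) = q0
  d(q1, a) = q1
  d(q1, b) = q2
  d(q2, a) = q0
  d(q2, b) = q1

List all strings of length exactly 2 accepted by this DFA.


All strings of length 2: 4 total
Accepted: 1

"ab"


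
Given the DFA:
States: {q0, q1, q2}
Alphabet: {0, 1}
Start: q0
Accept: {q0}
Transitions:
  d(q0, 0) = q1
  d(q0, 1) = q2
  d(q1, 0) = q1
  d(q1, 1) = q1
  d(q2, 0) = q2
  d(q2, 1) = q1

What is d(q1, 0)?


Looking up transition d(q1, 0)

q1


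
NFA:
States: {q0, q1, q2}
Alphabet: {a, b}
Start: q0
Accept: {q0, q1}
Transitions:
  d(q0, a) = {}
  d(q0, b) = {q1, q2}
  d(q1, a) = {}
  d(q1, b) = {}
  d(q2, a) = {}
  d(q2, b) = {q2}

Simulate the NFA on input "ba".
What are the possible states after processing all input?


Start: {q0}
  --b--> {q1, q2}
  --a--> {}

{} (empty set, no valid transitions)


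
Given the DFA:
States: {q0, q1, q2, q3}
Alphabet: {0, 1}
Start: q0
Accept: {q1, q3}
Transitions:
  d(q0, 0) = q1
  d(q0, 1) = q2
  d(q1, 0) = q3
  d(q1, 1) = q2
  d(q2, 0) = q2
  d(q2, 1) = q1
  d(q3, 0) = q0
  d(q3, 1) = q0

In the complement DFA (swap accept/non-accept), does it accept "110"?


Trace: q0 -> q2 -> q1 -> q3
Final: q3
Original accept: {q1, q3}
Complement: q3 is in original accept

No, complement rejects (original accepts)


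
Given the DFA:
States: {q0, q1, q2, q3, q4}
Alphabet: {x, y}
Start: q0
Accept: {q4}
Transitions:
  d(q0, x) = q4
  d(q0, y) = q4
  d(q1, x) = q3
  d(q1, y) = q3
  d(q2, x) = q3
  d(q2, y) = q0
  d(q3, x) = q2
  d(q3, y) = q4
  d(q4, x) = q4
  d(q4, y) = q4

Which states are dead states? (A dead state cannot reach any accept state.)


Forward reachability from each state:
  q0 -> reaches accept state q4 (live)
  q1 -> reaches accept state q4 (live)
  q2 -> reaches accept state q4 (live)
  q3 -> reaches accept state q4 (live)
  q4 -> reaches accept state q4 (live)

None (all states can reach an accept state)


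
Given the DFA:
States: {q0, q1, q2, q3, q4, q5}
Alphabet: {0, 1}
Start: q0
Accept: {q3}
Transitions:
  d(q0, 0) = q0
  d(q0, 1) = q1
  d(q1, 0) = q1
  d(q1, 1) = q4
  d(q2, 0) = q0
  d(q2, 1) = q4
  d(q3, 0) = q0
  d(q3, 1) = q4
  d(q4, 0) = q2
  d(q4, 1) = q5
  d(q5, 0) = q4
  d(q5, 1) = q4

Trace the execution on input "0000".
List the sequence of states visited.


Input: 0000
d(q0, 0) = q0
d(q0, 0) = q0
d(q0, 0) = q0
d(q0, 0) = q0


q0 -> q0 -> q0 -> q0 -> q0


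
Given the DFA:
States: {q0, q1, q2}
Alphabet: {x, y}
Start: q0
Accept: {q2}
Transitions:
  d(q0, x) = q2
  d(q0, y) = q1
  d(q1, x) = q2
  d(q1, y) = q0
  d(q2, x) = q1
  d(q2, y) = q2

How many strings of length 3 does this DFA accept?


Enumerating all length-3 strings:
  "xxx" -> q2 [accept]
  "xxy" -> q0 [reject]
  "xyx" -> q1 [reject]
  "xyy" -> q2 [accept]
  "yxx" -> q1 [reject]
  "yxy" -> q2 [accept]
  "yyx" -> q2 [accept]
  "yyy" -> q1 [reject]

4 out of 8


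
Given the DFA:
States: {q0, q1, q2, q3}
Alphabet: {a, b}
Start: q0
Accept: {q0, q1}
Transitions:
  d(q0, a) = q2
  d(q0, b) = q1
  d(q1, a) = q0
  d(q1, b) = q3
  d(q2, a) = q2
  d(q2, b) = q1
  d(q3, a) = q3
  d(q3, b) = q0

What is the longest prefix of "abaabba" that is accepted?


Run the DFA, marking each prefix where the state is accepting:
  "" -> q0 [accept]
  "a" -> q2 [reject]
  "ab" -> q1 [accept]
  "aba" -> q0 [accept]
  "abaa" -> q2 [reject]
  "abaab" -> q1 [accept]
  "abaabb" -> q3 [reject]
  "abaabba" -> q3 [reject]

"abaab"


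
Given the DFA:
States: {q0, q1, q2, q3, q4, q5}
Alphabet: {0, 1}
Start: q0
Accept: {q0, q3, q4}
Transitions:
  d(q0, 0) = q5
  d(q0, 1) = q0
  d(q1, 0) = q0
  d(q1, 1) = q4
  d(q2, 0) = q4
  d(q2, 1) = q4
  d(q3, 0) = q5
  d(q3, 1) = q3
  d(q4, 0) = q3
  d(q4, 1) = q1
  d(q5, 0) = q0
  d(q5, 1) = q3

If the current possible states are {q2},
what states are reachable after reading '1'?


Apply transition on '1' from each current state:
  d(q2, 1) = q4

{q4}


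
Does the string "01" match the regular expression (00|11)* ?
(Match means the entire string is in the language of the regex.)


|string| = 2; first = '0'; last = '1'

No, "01" does not match (00|11)*


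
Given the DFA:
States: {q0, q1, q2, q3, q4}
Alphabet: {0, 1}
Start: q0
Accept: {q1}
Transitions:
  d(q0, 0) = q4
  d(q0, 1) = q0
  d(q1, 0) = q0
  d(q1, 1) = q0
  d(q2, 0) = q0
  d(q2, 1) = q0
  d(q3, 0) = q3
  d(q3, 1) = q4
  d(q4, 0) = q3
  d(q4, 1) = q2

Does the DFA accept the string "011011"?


Trace: q0 -> q4 -> q2 -> q0 -> q4 -> q2 -> q0
Final state: q0
Accept states: {q1}

No, rejected (final state q0 is not an accept state)


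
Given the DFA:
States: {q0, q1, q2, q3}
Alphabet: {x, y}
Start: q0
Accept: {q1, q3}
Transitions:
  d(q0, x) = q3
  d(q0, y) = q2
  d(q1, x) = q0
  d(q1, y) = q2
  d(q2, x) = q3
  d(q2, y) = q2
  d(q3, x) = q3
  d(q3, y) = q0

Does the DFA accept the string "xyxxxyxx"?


Trace: q0 -> q3 -> q0 -> q3 -> q3 -> q3 -> q0 -> q3 -> q3
Final state: q3
Accept states: {q1, q3}

Yes, accepted (final state q3 is an accept state)


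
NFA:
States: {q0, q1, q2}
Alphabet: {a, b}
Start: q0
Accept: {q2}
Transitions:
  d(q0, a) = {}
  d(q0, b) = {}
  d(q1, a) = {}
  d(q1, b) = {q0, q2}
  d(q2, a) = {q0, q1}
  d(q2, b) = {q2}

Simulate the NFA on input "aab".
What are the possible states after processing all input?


Start: {q0}
  --a--> {}
  --a--> {}
  --b--> {}

{} (empty set, no valid transitions)


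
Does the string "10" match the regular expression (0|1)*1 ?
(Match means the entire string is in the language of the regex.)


|string| = 2; first = '1'; last = '0'

No, "10" does not match (0|1)*1


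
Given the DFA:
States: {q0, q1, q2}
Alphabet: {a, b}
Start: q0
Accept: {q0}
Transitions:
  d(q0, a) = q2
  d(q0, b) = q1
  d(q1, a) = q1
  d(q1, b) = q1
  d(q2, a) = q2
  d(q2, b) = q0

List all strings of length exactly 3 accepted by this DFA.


All strings of length 3: 8 total
Accepted: 1

"aab"


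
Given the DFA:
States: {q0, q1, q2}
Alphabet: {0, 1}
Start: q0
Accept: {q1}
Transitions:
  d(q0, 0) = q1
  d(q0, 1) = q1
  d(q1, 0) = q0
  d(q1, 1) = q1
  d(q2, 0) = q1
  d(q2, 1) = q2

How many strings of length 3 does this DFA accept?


Enumerating all length-3 strings:
  "000" -> q1 [accept]
  "001" -> q1 [accept]
  "010" -> q0 [reject]
  "011" -> q1 [accept]
  "100" -> q1 [accept]
  "101" -> q1 [accept]
  "110" -> q0 [reject]
  "111" -> q1 [accept]

6 out of 8


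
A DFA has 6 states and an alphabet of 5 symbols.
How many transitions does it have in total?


Each state has exactly one transition per symbol.
6 * 5 = 30

30


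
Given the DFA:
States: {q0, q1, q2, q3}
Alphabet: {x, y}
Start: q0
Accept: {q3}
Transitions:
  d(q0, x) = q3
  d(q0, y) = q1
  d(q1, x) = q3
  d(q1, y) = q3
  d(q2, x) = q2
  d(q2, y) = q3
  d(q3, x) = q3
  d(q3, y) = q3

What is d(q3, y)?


Looking up transition d(q3, y)

q3


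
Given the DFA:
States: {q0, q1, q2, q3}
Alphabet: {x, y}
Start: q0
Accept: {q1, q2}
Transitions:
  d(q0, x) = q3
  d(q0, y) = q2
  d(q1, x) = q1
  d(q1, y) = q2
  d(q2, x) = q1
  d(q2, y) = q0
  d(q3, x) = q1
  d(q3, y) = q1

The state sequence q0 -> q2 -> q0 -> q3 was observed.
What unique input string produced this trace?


Trace back each transition to find the symbol:
  q0 --[y]--> q2
  q2 --[y]--> q0
  q0 --[x]--> q3

"yyx"


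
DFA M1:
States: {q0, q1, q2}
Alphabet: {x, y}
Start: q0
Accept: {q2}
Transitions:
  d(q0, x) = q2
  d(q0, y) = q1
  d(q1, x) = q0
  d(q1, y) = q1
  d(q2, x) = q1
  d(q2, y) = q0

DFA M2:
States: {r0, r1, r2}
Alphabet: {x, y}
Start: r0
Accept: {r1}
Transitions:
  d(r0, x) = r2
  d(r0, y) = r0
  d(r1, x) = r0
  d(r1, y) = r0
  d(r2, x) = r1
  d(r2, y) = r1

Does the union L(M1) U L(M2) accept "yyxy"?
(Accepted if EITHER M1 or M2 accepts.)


M1: final=q1 accepted=False
M2: final=r1 accepted=True

Yes, union accepts


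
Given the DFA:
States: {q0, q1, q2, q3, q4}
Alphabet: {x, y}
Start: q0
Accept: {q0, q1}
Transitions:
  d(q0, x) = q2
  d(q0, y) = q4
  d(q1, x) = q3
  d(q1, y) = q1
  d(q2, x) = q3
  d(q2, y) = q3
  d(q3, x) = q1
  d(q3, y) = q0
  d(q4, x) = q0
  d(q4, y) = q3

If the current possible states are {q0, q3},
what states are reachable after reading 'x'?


Apply transition on 'x' from each current state:
  d(q0, x) = q2
  d(q3, x) = q1

{q1, q2}


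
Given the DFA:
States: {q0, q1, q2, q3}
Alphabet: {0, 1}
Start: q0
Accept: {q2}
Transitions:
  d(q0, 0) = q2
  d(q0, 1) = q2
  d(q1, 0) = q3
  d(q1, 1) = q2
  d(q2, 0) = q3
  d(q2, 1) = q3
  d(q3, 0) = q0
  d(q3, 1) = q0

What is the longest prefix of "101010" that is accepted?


Run the DFA, marking each prefix where the state is accepting:
  "" -> q0 [reject]
  "1" -> q2 [accept]
  "10" -> q3 [reject]
  "101" -> q0 [reject]
  "1010" -> q2 [accept]
  "10101" -> q3 [reject]
  "101010" -> q0 [reject]

"1010"


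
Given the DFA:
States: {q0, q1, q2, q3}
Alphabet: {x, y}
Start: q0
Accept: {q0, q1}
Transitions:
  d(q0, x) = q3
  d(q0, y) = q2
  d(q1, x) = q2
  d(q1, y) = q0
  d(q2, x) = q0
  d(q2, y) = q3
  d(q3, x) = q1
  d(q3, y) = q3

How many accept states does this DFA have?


Accept states listed: {q0, q1}
Counting: q0(1) q1(2)

2


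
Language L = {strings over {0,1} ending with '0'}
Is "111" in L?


last symbol = '1'

No, "111" is not in L


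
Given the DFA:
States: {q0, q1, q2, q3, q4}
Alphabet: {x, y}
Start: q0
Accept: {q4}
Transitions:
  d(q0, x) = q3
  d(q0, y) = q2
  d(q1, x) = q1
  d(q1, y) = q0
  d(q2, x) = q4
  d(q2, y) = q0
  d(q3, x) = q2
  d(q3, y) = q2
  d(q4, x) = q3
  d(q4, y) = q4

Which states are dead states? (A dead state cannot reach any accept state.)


Forward reachability from each state:
  q0 -> reaches accept state q4 (live)
  q1 -> reaches accept state q4 (live)
  q2 -> reaches accept state q4 (live)
  q3 -> reaches accept state q4 (live)
  q4 -> reaches accept state q4 (live)

None (all states can reach an accept state)


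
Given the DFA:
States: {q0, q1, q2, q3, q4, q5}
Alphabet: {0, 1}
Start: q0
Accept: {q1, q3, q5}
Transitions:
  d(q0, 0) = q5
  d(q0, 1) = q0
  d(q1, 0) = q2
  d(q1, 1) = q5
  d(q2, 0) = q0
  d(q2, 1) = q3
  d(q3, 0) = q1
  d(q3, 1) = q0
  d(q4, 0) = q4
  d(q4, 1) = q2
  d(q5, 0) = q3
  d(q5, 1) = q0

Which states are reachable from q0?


BFS from q0:
  layer 0: {q0}
  layer 1: {q5}
  layer 2: {q3}
  layer 3: {q1}
  layer 4: {q2}

{q0, q1, q2, q3, q5}


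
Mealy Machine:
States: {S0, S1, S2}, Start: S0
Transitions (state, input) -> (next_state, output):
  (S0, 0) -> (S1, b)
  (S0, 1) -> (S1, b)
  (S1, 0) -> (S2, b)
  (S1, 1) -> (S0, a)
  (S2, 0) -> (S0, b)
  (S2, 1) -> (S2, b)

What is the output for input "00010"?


Step-by-step:
  (S0, 0) -> (S1, b)
  (S1, 0) -> (S2, b)
  (S2, 0) -> (S0, b)
  (S0, 1) -> (S1, b)
  (S1, 0) -> (S2, b)

"bbbbb"


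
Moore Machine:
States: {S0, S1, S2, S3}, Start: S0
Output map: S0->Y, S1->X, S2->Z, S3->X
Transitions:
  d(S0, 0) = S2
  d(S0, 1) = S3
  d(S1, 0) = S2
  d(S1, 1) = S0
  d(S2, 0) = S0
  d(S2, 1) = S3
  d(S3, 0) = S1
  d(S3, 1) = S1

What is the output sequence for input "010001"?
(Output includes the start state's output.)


Start: S0 (output Y)
  --0--> S2 (output Z)
  --1--> S3 (output X)
  --0--> S1 (output X)
  --0--> S2 (output Z)
  --0--> S0 (output Y)
  --1--> S3 (output X)

"YZXXZYX"


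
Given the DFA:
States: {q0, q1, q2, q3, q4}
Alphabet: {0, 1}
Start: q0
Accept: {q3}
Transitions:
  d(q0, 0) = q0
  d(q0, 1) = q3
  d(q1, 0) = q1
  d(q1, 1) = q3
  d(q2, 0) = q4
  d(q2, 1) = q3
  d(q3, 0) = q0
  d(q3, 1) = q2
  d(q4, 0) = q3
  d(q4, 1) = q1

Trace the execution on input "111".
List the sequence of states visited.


Input: 111
d(q0, 1) = q3
d(q3, 1) = q2
d(q2, 1) = q3


q0 -> q3 -> q2 -> q3


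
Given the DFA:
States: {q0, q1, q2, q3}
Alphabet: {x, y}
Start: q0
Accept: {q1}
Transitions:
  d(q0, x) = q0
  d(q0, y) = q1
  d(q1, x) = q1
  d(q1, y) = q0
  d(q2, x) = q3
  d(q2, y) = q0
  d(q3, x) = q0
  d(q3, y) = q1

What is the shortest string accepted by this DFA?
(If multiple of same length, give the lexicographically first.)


BFS by string length (lex-first path to each state shown):
  len 0: q0<-""
  len 1: q0<-"x", q1<-"y"
Found accept state at length 1.

"y"


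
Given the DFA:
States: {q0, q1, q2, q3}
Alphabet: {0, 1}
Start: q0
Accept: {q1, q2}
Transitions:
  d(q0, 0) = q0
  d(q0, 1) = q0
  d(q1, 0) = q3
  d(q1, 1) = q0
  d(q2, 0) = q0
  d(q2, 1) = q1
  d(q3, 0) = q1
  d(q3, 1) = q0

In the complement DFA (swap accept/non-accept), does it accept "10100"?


Trace: q0 -> q0 -> q0 -> q0 -> q0 -> q0
Final: q0
Original accept: {q1, q2}
Complement: q0 is not in original accept

Yes, complement accepts (original rejects)


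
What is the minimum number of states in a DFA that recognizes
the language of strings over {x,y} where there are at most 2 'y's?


States: count = 0, 1, ..., 2 (all accepting; 3 states), plus a dead state for count > 2.
Total: 3 + 1 = 4.

4


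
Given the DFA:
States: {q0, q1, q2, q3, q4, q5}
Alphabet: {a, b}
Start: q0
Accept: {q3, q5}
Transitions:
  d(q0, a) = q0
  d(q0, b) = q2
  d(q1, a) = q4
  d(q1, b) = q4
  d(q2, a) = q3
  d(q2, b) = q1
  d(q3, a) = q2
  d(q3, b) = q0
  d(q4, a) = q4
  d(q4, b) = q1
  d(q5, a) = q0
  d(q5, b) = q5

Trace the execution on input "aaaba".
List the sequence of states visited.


Input: aaaba
d(q0, a) = q0
d(q0, a) = q0
d(q0, a) = q0
d(q0, b) = q2
d(q2, a) = q3


q0 -> q0 -> q0 -> q0 -> q2 -> q3


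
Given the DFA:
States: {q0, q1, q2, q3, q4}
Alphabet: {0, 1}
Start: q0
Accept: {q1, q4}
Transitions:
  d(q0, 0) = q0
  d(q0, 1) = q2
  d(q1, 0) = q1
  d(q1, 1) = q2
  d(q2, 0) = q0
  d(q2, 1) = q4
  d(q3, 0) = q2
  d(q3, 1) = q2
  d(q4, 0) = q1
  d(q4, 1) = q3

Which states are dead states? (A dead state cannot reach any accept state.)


Forward reachability from each state:
  q0 -> reaches accept state q1 (live)
  q1 -> reaches accept state q1 (live)
  q2 -> reaches accept state q1 (live)
  q3 -> reaches accept state q1 (live)
  q4 -> reaches accept state q1 (live)

None (all states can reach an accept state)


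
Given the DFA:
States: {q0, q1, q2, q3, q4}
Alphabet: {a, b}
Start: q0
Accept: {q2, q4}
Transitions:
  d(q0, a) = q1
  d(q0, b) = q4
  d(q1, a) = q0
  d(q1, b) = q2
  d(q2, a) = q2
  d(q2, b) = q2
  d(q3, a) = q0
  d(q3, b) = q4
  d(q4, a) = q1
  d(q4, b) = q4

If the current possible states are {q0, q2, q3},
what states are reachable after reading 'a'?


Apply transition on 'a' from each current state:
  d(q0, a) = q1
  d(q2, a) = q2
  d(q3, a) = q0

{q0, q1, q2}


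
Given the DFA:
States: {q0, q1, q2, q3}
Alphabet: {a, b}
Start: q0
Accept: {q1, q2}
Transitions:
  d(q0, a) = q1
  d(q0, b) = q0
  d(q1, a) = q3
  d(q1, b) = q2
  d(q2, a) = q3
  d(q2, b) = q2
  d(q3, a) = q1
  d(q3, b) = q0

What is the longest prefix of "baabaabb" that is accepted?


Run the DFA, marking each prefix where the state is accepting:
  "" -> q0 [reject]
  "b" -> q0 [reject]
  "ba" -> q1 [accept]
  "baa" -> q3 [reject]
  "baab" -> q0 [reject]
  "baaba" -> q1 [accept]
  "baabaa" -> q3 [reject]
  "baabaab" -> q0 [reject]
  "baabaabb" -> q0 [reject]

"baaba"


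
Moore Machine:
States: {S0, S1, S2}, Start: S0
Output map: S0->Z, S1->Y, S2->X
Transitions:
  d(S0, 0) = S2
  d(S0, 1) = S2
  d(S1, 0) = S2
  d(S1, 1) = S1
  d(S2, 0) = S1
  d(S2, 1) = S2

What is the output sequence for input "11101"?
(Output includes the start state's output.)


Start: S0 (output Z)
  --1--> S2 (output X)
  --1--> S2 (output X)
  --1--> S2 (output X)
  --0--> S1 (output Y)
  --1--> S1 (output Y)

"ZXXXYY"


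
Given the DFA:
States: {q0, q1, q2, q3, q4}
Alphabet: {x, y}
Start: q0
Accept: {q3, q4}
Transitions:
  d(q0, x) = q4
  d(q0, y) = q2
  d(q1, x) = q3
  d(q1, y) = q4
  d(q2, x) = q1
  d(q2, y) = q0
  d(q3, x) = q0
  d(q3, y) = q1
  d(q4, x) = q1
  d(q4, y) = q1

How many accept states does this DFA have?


Accept states listed: {q3, q4}
Counting: q3(1) q4(2)

2


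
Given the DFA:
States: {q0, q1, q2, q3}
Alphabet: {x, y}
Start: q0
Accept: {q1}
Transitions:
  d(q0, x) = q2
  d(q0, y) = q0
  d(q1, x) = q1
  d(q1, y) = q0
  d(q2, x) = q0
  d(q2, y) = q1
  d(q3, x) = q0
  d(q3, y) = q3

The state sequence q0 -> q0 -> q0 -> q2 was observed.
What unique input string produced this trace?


Trace back each transition to find the symbol:
  q0 --[y]--> q0
  q0 --[y]--> q0
  q0 --[x]--> q2

"yyx"


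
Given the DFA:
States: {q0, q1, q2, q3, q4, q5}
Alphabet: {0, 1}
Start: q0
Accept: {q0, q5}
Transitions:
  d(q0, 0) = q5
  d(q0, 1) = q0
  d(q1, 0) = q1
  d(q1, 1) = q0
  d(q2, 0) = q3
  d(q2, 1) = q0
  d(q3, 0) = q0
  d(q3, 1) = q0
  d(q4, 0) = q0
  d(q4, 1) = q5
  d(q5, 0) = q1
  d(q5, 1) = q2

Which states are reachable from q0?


BFS from q0:
  layer 0: {q0}
  layer 1: {q5}
  layer 2: {q1, q2}
  layer 3: {q3}

{q0, q1, q2, q3, q5}


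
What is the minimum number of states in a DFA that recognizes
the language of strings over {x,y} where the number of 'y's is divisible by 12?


States track (count of 'y') mod 12.
Need 12 states: one per remainder 0..11; accept = remainder 0.

12


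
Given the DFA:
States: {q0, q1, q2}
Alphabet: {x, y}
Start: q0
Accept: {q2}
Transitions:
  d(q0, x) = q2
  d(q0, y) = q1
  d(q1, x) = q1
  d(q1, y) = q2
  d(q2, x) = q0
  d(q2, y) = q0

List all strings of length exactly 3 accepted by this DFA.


All strings of length 3: 8 total
Accepted: 3

"xxx", "xyx", "yxy"


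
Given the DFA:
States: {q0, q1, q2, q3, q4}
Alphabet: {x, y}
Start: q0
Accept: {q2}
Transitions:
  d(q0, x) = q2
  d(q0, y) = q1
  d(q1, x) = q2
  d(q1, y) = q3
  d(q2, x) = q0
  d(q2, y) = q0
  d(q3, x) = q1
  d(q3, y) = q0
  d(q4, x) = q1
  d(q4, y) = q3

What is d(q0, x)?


Looking up transition d(q0, x)

q2


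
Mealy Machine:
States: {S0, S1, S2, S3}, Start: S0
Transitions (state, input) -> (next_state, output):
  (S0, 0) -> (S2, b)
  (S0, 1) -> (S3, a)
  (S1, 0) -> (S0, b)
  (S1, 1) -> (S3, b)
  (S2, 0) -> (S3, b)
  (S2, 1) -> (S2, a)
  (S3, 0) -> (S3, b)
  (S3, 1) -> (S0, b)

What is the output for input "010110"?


Step-by-step:
  (S0, 0) -> (S2, b)
  (S2, 1) -> (S2, a)
  (S2, 0) -> (S3, b)
  (S3, 1) -> (S0, b)
  (S0, 1) -> (S3, a)
  (S3, 0) -> (S3, b)

"babbab"


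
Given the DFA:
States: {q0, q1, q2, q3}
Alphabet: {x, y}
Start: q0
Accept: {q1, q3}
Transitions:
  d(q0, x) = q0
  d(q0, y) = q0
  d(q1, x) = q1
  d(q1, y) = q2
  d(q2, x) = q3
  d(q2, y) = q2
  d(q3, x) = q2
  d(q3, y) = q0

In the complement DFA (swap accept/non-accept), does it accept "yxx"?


Trace: q0 -> q0 -> q0 -> q0
Final: q0
Original accept: {q1, q3}
Complement: q0 is not in original accept

Yes, complement accepts (original rejects)


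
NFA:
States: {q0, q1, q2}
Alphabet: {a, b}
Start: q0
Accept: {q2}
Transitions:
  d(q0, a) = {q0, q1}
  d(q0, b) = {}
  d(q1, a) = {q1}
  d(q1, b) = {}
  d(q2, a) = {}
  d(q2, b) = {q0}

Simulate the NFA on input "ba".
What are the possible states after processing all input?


Start: {q0}
  --b--> {}
  --a--> {}

{} (empty set, no valid transitions)


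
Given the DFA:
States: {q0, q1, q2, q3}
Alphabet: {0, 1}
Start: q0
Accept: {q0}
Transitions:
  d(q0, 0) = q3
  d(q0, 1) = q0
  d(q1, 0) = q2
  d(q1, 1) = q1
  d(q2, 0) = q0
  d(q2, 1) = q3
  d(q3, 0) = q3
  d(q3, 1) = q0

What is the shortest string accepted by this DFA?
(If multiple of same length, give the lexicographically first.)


BFS by string length (lex-first path to each state shown):
  len 0: q0<-""
Found accept state at length 0.

"" (empty string)


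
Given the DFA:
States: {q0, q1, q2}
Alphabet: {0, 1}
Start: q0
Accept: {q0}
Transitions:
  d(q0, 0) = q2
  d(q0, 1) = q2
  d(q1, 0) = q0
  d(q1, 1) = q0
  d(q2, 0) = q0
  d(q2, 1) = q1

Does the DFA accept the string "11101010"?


Trace: q0 -> q2 -> q1 -> q0 -> q2 -> q1 -> q0 -> q2 -> q0
Final state: q0
Accept states: {q0}

Yes, accepted (final state q0 is an accept state)


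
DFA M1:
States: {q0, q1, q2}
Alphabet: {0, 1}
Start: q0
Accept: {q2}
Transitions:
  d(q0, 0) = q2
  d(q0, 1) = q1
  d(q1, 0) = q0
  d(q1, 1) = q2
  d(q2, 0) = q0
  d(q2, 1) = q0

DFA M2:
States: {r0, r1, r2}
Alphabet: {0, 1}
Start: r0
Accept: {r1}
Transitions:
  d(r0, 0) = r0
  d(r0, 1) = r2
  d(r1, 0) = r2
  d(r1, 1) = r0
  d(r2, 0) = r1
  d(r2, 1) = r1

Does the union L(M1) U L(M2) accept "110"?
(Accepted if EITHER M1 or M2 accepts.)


M1: final=q0 accepted=False
M2: final=r2 accepted=False

No, union rejects (neither accepts)


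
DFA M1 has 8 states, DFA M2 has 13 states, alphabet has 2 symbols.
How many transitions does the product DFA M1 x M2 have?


Product DFA has 8 * 13 = 104 states.
Each has 2 transitions: 104 * 2 = 208

208


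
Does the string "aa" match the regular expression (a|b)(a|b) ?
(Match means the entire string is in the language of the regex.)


|string| = 2; first = 'a'; last = 'a'

Yes, "aa" matches (a|b)(a|b)


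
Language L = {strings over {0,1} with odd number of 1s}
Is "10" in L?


count('1') = 1; 1 mod 2 = 1

Yes, "10" is in L


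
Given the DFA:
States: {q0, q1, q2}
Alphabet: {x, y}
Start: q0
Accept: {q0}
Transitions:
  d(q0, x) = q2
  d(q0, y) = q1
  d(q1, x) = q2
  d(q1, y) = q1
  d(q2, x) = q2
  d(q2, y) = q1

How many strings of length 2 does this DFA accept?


Enumerating all length-2 strings:
  "xx" -> q2 [reject]
  "xy" -> q1 [reject]
  "yx" -> q2 [reject]
  "yy" -> q1 [reject]

0 out of 4


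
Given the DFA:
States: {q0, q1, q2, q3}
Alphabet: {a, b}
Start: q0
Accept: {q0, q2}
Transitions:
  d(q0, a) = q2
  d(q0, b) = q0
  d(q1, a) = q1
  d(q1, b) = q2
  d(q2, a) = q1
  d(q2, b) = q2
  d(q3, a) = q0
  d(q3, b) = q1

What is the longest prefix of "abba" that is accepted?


Run the DFA, marking each prefix where the state is accepting:
  "" -> q0 [accept]
  "a" -> q2 [accept]
  "ab" -> q2 [accept]
  "abb" -> q2 [accept]
  "abba" -> q1 [reject]

"abb"


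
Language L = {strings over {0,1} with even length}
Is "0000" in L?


length = 4; 4 mod 2 = 0

Yes, "0000" is in L


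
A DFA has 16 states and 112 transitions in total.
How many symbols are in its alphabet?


Each state has exactly one transition per symbol.
|alphabet| = transitions / states = 112 / 16 = 7

7


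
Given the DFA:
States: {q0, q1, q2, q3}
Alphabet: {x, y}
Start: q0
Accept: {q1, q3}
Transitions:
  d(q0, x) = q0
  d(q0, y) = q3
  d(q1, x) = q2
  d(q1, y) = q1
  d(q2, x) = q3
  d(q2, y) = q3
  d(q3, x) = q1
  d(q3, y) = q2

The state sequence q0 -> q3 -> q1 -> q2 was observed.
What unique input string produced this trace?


Trace back each transition to find the symbol:
  q0 --[y]--> q3
  q3 --[x]--> q1
  q1 --[x]--> q2

"yxx"


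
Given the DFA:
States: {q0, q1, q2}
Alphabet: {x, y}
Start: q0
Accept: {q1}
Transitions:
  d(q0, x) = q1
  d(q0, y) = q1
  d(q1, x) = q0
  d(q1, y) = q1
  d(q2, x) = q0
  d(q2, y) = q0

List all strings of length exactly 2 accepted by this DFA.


All strings of length 2: 4 total
Accepted: 2

"xy", "yy"


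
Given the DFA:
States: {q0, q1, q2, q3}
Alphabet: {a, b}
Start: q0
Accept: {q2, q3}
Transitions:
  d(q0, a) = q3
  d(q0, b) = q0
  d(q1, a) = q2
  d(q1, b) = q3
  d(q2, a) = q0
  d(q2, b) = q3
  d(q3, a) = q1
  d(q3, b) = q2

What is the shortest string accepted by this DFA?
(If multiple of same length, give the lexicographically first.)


BFS by string length (lex-first path to each state shown):
  len 0: q0<-""
  len 1: q0<-"b", q3<-"a"
Found accept state at length 1.

"a"


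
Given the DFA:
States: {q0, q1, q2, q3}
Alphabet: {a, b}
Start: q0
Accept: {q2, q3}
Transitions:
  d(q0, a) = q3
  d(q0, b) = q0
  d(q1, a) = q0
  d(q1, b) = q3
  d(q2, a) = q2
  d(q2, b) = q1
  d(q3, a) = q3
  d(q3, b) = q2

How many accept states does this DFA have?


Accept states listed: {q2, q3}
Counting: q2(1) q3(2)

2


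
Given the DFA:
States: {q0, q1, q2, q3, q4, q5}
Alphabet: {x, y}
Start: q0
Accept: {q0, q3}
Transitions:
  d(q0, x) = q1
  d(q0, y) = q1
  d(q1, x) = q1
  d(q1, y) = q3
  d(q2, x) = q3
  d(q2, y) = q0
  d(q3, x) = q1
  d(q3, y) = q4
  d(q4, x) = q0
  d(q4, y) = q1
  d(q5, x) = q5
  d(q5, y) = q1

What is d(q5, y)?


Looking up transition d(q5, y)

q1


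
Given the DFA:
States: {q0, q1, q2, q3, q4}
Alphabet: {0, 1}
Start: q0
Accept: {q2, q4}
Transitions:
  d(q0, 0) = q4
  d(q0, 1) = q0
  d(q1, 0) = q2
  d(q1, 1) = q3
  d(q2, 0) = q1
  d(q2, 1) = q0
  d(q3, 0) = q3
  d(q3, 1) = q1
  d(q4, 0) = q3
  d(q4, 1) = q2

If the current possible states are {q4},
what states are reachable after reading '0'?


Apply transition on '0' from each current state:
  d(q4, 0) = q3

{q3}


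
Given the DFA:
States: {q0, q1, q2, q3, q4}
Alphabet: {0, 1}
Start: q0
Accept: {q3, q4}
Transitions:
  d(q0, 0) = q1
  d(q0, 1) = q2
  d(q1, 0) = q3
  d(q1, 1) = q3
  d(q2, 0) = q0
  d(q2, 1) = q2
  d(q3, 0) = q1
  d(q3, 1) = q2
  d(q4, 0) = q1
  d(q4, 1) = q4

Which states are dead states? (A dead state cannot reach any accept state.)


Forward reachability from each state:
  q0 -> reaches accept state q3 (live)
  q1 -> reaches accept state q3 (live)
  q2 -> reaches accept state q3 (live)
  q3 -> reaches accept state q3 (live)
  q4 -> reaches accept state q3 (live)

None (all states can reach an accept state)


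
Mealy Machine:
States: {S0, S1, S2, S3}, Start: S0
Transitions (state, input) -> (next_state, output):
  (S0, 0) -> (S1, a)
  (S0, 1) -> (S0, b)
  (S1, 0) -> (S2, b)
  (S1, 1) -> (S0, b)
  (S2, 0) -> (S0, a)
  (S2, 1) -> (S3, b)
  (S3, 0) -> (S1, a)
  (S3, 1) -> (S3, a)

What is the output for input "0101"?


Step-by-step:
  (S0, 0) -> (S1, a)
  (S1, 1) -> (S0, b)
  (S0, 0) -> (S1, a)
  (S1, 1) -> (S0, b)

"abab"


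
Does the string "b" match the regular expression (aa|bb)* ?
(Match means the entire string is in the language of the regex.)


|string| = 1; first = 'b'; last = 'b'

No, "b" does not match (aa|bb)*


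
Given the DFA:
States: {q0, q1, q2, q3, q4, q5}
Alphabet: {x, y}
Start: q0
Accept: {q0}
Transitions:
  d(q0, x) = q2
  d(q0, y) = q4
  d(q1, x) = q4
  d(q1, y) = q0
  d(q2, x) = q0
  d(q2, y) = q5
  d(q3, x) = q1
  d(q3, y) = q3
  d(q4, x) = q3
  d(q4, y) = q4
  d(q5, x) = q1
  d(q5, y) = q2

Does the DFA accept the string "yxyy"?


Trace: q0 -> q4 -> q3 -> q3 -> q3
Final state: q3
Accept states: {q0}

No, rejected (final state q3 is not an accept state)


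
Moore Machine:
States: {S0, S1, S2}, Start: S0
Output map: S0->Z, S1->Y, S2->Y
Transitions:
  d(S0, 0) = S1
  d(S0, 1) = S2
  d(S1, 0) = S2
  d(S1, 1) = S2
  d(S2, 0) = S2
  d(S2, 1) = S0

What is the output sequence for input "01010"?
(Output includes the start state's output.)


Start: S0 (output Z)
  --0--> S1 (output Y)
  --1--> S2 (output Y)
  --0--> S2 (output Y)
  --1--> S0 (output Z)
  --0--> S1 (output Y)

"ZYYYZY"


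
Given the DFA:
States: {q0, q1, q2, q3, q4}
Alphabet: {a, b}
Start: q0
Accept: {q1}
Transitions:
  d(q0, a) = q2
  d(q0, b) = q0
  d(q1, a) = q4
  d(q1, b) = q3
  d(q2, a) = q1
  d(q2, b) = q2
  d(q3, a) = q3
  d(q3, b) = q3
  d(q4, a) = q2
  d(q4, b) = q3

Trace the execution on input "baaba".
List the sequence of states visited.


Input: baaba
d(q0, b) = q0
d(q0, a) = q2
d(q2, a) = q1
d(q1, b) = q3
d(q3, a) = q3


q0 -> q0 -> q2 -> q1 -> q3 -> q3


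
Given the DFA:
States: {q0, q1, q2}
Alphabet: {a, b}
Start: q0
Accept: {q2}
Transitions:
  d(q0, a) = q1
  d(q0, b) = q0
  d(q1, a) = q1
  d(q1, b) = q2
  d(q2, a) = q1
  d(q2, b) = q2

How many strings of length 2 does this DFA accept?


Enumerating all length-2 strings:
  "aa" -> q1 [reject]
  "ab" -> q2 [accept]
  "ba" -> q1 [reject]
  "bb" -> q0 [reject]

1 out of 4


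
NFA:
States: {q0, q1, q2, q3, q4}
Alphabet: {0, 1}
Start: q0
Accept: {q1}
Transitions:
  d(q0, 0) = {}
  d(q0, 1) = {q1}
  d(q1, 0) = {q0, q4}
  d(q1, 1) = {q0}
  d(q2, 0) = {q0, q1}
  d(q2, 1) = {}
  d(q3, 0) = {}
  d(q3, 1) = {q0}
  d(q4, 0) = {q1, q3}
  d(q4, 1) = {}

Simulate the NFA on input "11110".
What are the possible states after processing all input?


Start: {q0}
  --1--> {q1}
  --1--> {q0}
  --1--> {q1}
  --1--> {q0}
  --0--> {}

{} (empty set, no valid transitions)
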